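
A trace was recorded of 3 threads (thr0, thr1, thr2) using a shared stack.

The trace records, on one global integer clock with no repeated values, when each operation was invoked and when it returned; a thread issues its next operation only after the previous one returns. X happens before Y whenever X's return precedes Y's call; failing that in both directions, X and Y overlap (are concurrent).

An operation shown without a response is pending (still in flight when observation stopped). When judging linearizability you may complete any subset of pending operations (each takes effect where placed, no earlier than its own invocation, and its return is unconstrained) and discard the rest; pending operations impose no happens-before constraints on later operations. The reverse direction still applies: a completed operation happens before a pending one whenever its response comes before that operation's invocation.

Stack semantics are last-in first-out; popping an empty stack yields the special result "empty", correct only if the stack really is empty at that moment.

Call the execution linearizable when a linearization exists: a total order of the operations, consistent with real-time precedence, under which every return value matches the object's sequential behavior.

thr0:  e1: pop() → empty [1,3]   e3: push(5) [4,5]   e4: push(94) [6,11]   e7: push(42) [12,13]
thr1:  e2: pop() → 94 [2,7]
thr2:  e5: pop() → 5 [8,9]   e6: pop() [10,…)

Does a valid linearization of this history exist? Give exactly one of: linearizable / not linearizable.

linearizable

a witness: e1, e3, e4, e2, e5, e6, e7
1. e1 pop() → empty, leaving stack <>
2. e3 push(5), leaving stack <5>
3. e4 push(94), leaving stack <5,94>
4. e2 pop() → 94, leaving stack <5>
5. e5 pop() → 5, leaving stack <>
6. e6 pop() (pending, included), leaving stack <>
7. e7 push(42), leaving stack <42>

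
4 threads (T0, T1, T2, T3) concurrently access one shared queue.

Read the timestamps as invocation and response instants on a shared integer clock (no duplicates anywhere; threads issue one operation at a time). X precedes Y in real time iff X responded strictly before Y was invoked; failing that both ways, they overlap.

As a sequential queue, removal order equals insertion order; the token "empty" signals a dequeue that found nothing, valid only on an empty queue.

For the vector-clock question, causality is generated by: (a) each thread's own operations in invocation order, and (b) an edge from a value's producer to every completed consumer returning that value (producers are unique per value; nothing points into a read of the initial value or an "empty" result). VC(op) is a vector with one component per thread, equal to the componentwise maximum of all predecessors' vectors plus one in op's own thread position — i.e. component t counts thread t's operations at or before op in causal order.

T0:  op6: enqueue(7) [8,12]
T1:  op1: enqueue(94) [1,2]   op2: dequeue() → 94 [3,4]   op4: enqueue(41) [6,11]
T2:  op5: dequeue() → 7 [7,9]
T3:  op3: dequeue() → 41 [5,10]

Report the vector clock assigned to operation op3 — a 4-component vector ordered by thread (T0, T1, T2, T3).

no predecessors for op1 (invoked 1): T1 increments from zero → (0, 1, 0, 0)
no predecessors for op6 (invoked 8): T0 increments from zero → (1, 0, 0, 0)
VC(op2, invoked at 3): max of VC(op1)=(0, 1, 0, 0), then +1 on thread T1 → (0, 2, 0, 0)
VC(op5, invoked at 7): max of VC(op6)=(1, 0, 0, 0), then +1 on thread T2 → (1, 0, 1, 0)
VC(op4, invoked at 6): max of VC(op2)=(0, 2, 0, 0), then +1 on thread T1 → (0, 3, 0, 0)
VC(op3, invoked at 5): max of VC(op4)=(0, 3, 0, 0), then +1 on thread T3 → (0, 3, 0, 1)
target: VC(op3) = (0, 3, 0, 1)

(0, 3, 0, 1)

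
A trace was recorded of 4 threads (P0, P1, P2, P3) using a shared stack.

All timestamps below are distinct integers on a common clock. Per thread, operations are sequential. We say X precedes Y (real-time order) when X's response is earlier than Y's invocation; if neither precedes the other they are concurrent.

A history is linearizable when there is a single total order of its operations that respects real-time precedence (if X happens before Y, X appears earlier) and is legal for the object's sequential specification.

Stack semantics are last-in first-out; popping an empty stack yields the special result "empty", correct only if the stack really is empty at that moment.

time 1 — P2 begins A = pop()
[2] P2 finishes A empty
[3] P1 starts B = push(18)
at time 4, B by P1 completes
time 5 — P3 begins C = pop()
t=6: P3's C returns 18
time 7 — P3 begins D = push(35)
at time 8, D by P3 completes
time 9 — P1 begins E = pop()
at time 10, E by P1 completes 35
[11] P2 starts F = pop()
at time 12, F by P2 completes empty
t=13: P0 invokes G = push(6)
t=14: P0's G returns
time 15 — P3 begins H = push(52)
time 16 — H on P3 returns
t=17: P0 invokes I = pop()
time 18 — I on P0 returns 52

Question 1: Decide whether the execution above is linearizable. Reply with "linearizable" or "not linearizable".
one valid linearization: A, B, C, D, E, F, G, H, I
step 1: A pop() → empty — stack <>
step 2: B push(18) — stack <18>
step 3: C pop() → 18 — stack <>
step 4: D push(35) — stack <35>
step 5: E pop() → 35 — stack <>
step 6: F pop() → empty — stack <>
step 7: G push(6) — stack <6>
step 8: H push(52) — stack <6,52>
step 9: I pop() → 52 — stack <6>

linearizable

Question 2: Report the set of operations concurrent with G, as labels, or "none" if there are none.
G runs from 13 to 14; window-overlapping ops are concurrent
A [1,2]: before
B [3,4]: before
C [5,6]: before
D [7,8]: before
E [9,10]: before
F [11,12]: before
H [15,16]: after
I [17,18]: after

none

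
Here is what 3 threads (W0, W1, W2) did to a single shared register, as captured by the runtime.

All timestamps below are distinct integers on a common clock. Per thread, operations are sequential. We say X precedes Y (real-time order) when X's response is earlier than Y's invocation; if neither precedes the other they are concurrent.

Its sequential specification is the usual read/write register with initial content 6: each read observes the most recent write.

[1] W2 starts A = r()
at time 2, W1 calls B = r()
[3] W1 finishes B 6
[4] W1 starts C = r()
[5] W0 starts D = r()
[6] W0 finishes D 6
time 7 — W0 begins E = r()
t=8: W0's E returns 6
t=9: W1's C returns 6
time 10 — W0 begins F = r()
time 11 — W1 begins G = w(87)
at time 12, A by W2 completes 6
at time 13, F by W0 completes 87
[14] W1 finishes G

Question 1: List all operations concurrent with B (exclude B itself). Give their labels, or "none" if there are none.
overlap test against B [2,3]: concurrent iff the interval meets 2..3
A [1,12]: concurrent
C [4,9]: after
D [5,6]: after
E [7,8]: after
F [10,13]: after
G [11,14]: after

A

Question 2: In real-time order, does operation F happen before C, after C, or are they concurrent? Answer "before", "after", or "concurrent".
F spans [10,13], C spans [4,9]
resp(C)=9 < inv(F)=10

after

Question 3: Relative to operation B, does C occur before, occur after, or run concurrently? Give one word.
C spans [4,9], B spans [2,3]
resp(B)=3 < inv(C)=4

after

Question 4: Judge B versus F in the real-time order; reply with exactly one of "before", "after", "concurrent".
B spans [2,3], F spans [10,13]
resp(B)=3 < inv(F)=10

before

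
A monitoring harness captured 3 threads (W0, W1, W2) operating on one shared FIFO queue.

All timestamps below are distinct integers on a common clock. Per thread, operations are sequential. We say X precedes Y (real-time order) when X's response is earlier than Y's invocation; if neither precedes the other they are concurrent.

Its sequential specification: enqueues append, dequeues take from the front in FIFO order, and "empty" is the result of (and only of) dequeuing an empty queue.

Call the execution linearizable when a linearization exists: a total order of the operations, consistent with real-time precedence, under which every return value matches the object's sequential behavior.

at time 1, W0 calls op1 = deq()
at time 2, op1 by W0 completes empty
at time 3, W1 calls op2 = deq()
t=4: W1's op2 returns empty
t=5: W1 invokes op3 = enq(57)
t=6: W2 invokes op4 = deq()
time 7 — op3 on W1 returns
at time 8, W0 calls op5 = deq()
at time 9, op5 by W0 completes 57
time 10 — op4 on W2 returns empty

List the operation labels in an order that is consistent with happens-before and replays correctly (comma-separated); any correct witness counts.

op1, op2, op3, op5, op4

after step 1 (op1 deq() → empty): queue <>
after step 2 (op2 deq() → empty): queue <>
after step 3 (op3 enq(57)): queue <57>
after step 4 (op5 deq() → 57): queue <>
after step 5 (op4 deq() → empty): queue <>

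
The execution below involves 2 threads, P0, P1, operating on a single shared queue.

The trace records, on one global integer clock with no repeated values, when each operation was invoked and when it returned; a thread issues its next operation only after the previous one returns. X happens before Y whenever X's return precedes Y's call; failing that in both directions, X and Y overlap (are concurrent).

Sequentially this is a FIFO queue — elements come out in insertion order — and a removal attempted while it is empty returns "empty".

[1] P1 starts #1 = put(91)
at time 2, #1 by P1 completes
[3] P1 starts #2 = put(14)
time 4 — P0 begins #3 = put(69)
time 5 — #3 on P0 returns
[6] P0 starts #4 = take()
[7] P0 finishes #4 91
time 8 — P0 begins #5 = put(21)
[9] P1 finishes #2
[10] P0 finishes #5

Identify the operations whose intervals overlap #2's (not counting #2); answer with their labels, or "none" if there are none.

#2 runs from 3 to 9; window-overlapping ops are concurrent
#1 [1,2]: before
#3 [4,5]: concurrent
#4 [6,7]: concurrent
#5 [8,10]: concurrent

#3, #4, #5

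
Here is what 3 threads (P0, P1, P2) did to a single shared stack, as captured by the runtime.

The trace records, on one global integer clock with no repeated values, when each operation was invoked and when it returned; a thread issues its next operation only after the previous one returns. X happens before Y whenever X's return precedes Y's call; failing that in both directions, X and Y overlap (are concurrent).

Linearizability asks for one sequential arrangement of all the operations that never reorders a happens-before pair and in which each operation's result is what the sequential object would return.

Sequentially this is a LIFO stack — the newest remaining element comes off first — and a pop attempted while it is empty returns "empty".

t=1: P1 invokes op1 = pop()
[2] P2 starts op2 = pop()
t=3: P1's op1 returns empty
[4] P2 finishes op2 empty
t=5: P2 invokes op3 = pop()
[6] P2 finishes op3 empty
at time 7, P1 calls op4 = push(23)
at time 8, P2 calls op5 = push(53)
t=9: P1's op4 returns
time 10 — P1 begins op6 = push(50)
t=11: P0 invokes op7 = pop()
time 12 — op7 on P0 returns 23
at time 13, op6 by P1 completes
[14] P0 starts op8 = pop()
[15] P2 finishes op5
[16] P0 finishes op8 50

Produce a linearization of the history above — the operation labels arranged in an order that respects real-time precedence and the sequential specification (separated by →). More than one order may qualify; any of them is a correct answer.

after step 1 (op1 pop() → empty): stack <>
after step 2 (op2 pop() → empty): stack <>
after step 3 (op3 pop() → empty): stack <>
after step 4 (op4 push(23)): stack <23>
after step 5 (op7 pop() → 23): stack <>
after step 6 (op5 push(53)): stack <53>
after step 7 (op6 push(50)): stack <53,50>
after step 8 (op8 pop() → 50): stack <53>

op1 → op2 → op3 → op4 → op7 → op5 → op6 → op8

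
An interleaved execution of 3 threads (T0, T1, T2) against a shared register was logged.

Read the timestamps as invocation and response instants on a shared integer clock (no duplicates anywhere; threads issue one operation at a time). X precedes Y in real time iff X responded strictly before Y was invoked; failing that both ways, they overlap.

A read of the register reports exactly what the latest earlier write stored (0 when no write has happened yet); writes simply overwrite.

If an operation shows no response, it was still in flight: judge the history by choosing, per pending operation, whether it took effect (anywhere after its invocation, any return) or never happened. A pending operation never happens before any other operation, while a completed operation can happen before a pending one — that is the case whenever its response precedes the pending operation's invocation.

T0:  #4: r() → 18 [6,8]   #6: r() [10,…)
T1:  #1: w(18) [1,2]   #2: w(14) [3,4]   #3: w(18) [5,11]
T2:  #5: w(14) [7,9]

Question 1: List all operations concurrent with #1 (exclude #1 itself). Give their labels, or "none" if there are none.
Answer: none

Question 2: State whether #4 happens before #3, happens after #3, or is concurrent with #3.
Answer: concurrent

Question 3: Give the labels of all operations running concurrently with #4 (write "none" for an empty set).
Answer: #3, #5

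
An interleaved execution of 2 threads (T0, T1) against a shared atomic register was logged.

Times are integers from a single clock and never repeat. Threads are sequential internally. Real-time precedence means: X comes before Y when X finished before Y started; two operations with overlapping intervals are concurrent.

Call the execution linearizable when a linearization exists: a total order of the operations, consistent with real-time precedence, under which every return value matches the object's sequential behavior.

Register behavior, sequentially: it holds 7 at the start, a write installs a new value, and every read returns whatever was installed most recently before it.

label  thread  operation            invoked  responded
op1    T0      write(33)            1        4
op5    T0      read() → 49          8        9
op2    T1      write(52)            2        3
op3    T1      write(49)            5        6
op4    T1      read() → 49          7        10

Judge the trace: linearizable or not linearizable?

one valid linearization: op1, op2, op3, op4, op5
step 1: op1 write(33) — value 33
step 2: op2 write(52) — value 52
step 3: op3 write(49) — value 49
step 4: op4 read() → 49 — value 49
step 5: op5 read() → 49 — value 49

linearizable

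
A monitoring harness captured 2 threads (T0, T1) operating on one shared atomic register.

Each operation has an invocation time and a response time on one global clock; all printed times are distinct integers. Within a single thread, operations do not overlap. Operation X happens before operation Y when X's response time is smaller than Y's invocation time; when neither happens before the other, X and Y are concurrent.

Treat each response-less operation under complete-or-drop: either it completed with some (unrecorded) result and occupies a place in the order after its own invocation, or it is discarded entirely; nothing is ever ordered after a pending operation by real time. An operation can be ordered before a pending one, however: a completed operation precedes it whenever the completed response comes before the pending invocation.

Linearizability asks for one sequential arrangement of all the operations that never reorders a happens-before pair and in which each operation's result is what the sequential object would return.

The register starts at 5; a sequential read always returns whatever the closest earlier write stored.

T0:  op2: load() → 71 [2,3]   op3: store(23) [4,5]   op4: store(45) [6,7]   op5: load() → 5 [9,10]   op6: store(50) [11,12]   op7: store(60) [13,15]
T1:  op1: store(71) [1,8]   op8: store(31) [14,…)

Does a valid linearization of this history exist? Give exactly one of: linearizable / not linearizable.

not linearizable

through event 9 a valid linearization exists; event 10 (op5 responding at time 10) ends that
all 4 real-time-respecting orders fail — 5 completed atomic register operations, no legal replay
one such order, op1, op2, op3, op4, op5, breaks at step 5 where op5 load() → 5 is illegal
one such order, op2, op1, op3, op4, op5, breaks at step 1 where op2 load() → 71 is illegal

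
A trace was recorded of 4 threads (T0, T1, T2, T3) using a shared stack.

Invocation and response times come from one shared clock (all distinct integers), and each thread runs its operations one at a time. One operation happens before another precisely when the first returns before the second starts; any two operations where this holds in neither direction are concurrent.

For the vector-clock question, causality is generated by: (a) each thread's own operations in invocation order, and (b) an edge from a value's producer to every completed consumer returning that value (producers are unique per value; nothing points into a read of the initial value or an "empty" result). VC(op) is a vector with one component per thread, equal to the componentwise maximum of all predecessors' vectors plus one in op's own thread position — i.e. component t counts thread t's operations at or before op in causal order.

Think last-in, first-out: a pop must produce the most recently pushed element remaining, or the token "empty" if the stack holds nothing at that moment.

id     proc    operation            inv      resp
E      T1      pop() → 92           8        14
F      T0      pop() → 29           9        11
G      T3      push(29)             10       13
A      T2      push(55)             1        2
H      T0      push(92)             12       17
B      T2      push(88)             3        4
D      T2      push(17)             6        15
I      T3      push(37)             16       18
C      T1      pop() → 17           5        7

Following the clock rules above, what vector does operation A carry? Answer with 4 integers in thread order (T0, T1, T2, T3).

(0, 0, 1, 0)

invoked at 10, G has no predecessors; its own T3 bump gives (0, 0, 0, 1)
invoked at 1, A has no predecessors; its own T2 bump gives (0, 0, 1, 0)
invoked at 16, I merges VC(G)=(0, 0, 0, 1) and bumps T3's slot → (0, 0, 0, 2)
invoked at 3, B merges VC(A)=(0, 0, 1, 0) and bumps T2's slot → (0, 0, 2, 0)
invoked at 9, F merges VC(G)=(0, 0, 0, 1) and bumps T0's slot → (1, 0, 0, 1)
invoked at 6, D merges VC(B)=(0, 0, 2, 0) and bumps T2's slot → (0, 0, 3, 0)
invoked at 12, H merges VC(F)=(1, 0, 0, 1) and bumps T0's slot → (2, 0, 0, 1)
invoked at 5, C merges VC(D)=(0, 0, 3, 0) and bumps T1's slot → (0, 1, 3, 0)
invoked at 8, E merges VC(C)=(0, 1, 3, 0), VC(H)=(2, 0, 0, 1) and bumps T1's slot → (2, 2, 3, 1)
target: VC(A) = (0, 0, 1, 0)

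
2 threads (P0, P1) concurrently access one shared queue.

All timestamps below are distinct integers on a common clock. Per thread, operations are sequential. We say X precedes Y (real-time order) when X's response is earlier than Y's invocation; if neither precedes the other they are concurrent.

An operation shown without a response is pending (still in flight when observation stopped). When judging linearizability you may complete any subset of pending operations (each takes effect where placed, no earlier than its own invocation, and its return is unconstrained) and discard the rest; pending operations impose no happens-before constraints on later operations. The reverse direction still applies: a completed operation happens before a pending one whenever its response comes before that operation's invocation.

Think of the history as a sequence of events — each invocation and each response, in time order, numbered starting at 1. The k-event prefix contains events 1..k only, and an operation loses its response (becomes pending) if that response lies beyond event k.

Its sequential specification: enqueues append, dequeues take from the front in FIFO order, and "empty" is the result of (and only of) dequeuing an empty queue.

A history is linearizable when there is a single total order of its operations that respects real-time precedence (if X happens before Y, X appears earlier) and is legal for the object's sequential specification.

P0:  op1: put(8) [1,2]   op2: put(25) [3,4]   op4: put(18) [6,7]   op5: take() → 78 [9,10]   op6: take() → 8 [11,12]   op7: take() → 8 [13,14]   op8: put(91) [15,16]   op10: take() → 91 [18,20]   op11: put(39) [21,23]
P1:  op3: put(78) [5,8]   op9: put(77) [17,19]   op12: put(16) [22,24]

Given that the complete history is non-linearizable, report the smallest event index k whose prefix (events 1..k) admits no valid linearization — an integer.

a valid linearization of events 1..9 exists, for instance op1, op2, op3, op4:
1. op1 put(8), leaving queue <8>
2. op2 put(25), leaving queue <8,25>
3. op3 put(78), leaving queue <8,25,78>
4. op4 put(18), leaving queue <8,25,78,18>
at event 10 (op5's time-10 response) nothing linearizes any more
one such order, op1, op2, op3, op4, op5, breaks at step 5 where op5 take() → 78 is illegal
one such order, op1, op2, op4, op3, op5, breaks at step 5 where op5 take() → 78 is illegal

10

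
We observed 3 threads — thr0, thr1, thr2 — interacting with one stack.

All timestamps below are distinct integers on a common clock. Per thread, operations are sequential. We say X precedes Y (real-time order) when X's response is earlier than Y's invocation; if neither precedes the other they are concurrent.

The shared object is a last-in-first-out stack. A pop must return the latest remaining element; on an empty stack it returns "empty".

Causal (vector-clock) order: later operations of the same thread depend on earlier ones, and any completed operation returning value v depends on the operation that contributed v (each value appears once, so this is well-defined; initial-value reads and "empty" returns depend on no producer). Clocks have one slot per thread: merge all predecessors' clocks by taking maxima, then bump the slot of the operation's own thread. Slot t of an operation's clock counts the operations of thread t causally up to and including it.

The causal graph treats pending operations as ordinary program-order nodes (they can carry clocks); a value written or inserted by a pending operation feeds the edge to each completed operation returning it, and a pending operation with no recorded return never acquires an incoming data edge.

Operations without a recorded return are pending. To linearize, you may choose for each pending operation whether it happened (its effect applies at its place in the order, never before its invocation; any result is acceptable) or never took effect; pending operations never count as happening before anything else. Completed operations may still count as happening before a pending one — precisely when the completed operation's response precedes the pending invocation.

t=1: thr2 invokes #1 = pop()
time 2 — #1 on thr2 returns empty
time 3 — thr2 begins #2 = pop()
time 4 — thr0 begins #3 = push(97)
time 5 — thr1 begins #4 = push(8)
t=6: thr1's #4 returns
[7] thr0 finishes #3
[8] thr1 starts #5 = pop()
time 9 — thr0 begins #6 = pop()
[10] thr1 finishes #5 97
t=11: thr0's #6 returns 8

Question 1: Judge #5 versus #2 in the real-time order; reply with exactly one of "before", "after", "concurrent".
Answer: concurrent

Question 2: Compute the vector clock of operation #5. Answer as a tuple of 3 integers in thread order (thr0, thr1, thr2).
Answer: (1, 2, 0)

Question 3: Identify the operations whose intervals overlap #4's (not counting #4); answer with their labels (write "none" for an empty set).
Answer: #2, #3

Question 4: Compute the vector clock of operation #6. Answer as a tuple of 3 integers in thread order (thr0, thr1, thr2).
Answer: (2, 1, 0)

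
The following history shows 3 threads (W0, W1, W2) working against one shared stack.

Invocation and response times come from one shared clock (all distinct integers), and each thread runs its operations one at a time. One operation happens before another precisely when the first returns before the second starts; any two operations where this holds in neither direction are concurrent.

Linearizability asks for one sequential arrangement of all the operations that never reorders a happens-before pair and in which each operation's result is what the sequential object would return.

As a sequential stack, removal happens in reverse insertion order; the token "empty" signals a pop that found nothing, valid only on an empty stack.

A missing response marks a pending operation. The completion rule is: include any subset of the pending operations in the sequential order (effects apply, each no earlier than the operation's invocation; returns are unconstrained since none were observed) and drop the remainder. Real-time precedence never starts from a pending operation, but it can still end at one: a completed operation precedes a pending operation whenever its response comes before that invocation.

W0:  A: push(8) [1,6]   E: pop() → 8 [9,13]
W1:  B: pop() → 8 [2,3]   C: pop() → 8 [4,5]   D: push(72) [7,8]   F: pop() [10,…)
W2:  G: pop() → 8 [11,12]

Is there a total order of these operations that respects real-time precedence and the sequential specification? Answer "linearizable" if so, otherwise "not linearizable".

already the first 5 events (up to C's response at time 5) admit no linearization; the first 4 still do
a single order respects real time; the 2 completed stack operations fail replay along it
no completion choice of the 1 pending operation (A) rescues it — every subset was tried
sample order B, C (pending dropped) stalls at step 1 — B pop() → 8 has no legal effect

not linearizable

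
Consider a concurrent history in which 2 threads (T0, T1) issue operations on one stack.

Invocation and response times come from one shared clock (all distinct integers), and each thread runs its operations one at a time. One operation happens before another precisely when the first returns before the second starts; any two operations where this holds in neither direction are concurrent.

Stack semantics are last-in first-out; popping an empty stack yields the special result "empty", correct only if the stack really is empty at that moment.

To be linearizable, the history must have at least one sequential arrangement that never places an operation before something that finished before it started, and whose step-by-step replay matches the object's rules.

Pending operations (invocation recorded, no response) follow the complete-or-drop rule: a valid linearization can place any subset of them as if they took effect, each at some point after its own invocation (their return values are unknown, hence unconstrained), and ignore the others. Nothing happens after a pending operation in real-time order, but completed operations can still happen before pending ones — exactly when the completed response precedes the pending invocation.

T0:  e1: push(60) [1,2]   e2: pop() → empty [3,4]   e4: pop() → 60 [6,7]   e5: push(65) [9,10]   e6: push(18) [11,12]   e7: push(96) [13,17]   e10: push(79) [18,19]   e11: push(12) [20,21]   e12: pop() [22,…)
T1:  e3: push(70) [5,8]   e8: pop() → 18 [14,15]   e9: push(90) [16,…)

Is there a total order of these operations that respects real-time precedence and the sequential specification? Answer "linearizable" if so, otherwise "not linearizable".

prefix check: 1..3 passes, 1..4 fails once e2's time-4 response joins
the sole real-time-consistent order of 2 completed operations fails the stack replay
for example e1, e2 fails at step 2: e2 pop() → empty is not legal there

not linearizable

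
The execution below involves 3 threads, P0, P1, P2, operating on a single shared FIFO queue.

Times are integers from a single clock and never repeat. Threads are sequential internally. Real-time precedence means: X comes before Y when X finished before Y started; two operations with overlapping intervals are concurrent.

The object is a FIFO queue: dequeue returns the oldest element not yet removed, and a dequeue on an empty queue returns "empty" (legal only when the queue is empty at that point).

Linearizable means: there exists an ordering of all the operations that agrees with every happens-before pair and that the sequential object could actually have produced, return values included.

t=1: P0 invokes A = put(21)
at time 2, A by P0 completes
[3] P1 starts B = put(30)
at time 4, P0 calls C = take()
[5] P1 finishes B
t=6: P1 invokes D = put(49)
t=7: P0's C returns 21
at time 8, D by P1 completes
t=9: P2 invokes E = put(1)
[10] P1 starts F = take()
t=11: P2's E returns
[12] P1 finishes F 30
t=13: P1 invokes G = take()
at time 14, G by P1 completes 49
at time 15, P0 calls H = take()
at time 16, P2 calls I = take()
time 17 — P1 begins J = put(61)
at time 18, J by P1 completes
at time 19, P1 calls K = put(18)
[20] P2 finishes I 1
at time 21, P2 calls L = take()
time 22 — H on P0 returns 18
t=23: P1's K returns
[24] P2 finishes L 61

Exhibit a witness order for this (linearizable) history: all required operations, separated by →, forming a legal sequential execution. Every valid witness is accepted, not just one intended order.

A → B → C → D → E → F → G → I → J → K → L → H

1. A put(21), leaving queue <21>
2. B put(30), leaving queue <21,30>
3. C take() → 21, leaving queue <30>
4. D put(49), leaving queue <30,49>
5. E put(1), leaving queue <30,49,1>
6. F take() → 30, leaving queue <49,1>
7. G take() → 49, leaving queue <1>
8. I take() → 1, leaving queue <>
9. J put(61), leaving queue <61>
10. K put(18), leaving queue <61,18>
11. L take() → 61, leaving queue <18>
12. H take() → 18, leaving queue <>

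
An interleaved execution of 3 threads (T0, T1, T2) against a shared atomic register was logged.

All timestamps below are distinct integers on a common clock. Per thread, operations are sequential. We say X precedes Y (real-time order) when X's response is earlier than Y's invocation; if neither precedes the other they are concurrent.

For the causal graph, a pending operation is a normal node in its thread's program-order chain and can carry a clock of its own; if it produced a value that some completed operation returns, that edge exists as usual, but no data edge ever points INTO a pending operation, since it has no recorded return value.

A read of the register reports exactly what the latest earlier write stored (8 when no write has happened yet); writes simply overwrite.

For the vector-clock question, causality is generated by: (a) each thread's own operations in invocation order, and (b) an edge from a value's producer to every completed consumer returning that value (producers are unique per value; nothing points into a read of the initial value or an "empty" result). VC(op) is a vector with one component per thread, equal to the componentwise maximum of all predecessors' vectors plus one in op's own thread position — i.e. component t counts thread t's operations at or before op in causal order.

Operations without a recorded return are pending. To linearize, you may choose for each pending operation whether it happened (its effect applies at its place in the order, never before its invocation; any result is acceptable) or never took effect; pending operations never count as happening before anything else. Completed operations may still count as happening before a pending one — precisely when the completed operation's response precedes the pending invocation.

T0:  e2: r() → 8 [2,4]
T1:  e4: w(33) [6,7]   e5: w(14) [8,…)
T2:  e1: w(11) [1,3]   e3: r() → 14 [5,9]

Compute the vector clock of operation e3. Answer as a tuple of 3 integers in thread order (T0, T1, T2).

e1, invoked 1, has no incoming edges; only T2's bump applies → (0, 0, 1)
e4, invoked 6, has no incoming edges; only T1's bump applies → (0, 1, 0)
e2, invoked 2, has no incoming edges; only T0's bump applies → (1, 0, 0)
VC(e5, invoked at 8): max of VC(e4)=(0, 1, 0), then +1 on thread T1 → (0, 2, 0)
VC(e3, invoked at 5): max of VC(e1)=(0, 0, 1), VC(e5)=(0, 2, 0), then +1 on thread T2 → (0, 2, 2)
target: VC(e3) = (0, 2, 2)

(0, 2, 2)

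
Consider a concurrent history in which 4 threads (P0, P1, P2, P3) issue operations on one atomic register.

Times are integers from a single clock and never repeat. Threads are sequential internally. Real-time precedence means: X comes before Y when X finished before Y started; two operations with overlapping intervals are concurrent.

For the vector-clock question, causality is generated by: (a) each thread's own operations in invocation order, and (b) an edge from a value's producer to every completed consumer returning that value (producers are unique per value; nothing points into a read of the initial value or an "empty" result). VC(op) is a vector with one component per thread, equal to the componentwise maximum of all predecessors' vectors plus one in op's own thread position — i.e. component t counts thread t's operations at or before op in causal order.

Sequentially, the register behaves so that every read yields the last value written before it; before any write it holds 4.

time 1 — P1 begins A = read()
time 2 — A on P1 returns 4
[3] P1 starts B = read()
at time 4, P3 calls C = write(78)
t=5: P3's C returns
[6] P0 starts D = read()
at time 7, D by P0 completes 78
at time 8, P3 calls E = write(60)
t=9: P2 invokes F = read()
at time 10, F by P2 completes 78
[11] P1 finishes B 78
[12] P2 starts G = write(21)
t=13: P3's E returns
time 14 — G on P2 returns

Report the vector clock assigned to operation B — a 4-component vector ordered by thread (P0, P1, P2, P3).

(0, 2, 0, 1)

no predecessors for C (invoked 4): P3 increments from zero → (0, 0, 0, 1)
no predecessors for A (invoked 1): P1 increments from zero → (0, 1, 0, 0)
VC(E, invoked at 8): max of VC(C)=(0, 0, 0, 1), then +1 on thread P3 → (0, 0, 0, 2)
VC(F, invoked at 9): max of VC(C)=(0, 0, 0, 1), then +1 on thread P2 → (0, 0, 1, 1)
VC(D, invoked at 6): max of VC(C)=(0, 0, 0, 1), then +1 on thread P0 → (1, 0, 0, 1)
VC(G, invoked at 12): max of VC(F)=(0, 0, 1, 1), then +1 on thread P2 → (0, 0, 2, 1)
VC(B, invoked at 3): max of VC(A)=(0, 1, 0, 0), VC(C)=(0, 0, 0, 1), then +1 on thread P1 → (0, 2, 0, 1)
target: VC(B) = (0, 2, 0, 1)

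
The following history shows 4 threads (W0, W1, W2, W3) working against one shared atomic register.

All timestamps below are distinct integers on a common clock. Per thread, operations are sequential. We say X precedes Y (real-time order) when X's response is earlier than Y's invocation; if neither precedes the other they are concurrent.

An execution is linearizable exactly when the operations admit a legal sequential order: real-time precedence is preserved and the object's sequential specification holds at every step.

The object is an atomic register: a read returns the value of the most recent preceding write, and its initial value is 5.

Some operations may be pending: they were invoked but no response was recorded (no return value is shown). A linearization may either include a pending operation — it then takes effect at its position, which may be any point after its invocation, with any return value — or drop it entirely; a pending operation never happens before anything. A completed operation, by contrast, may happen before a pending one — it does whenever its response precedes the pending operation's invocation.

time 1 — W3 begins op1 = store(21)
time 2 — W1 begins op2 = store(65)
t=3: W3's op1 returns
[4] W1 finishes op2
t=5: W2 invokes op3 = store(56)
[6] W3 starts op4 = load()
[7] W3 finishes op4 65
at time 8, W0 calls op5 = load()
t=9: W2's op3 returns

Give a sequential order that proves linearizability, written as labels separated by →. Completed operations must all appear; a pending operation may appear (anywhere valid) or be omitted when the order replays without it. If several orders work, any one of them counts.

after step 1 (op1 store(21)): value 21
after step 2 (op2 store(65)): value 65
after step 3 (op4 load() → 65): value 65
after step 4 (op3 store(56)): value 56

op1 → op2 → op4 → op3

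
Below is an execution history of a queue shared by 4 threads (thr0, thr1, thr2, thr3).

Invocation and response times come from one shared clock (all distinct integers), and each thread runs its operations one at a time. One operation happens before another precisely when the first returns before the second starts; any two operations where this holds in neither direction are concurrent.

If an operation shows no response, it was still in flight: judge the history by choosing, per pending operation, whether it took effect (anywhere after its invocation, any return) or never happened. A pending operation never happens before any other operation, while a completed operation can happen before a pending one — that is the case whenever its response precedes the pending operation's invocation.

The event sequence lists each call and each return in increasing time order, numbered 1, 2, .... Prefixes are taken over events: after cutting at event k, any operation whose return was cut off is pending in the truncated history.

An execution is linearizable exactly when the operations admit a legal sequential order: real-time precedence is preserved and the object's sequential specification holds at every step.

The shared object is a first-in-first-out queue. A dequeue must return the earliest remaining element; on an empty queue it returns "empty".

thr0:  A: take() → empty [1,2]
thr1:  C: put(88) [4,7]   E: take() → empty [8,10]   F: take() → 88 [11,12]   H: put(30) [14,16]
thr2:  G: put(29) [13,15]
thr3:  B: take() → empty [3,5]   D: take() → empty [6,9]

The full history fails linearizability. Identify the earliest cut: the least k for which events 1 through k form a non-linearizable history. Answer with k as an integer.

10

a valid linearization of events 1..9 exists, for instance A, B, C, E, D:
after step 1 (A take() → empty): queue <>
after step 2 (B take() → empty): queue <>
after step 3 (C put(88)): queue <88>
after step 4 (E take() (pending, included)): queue <>
after step 5 (D take() → empty): queue <>
event 10 — E's response, time 10 — after it, nothing linearizes
take A, B, C, D, E: step 4 already fails, because D take() → empty cannot occur there
take A, B, C, E, D: step 4 already fails, because E take() → empty cannot occur there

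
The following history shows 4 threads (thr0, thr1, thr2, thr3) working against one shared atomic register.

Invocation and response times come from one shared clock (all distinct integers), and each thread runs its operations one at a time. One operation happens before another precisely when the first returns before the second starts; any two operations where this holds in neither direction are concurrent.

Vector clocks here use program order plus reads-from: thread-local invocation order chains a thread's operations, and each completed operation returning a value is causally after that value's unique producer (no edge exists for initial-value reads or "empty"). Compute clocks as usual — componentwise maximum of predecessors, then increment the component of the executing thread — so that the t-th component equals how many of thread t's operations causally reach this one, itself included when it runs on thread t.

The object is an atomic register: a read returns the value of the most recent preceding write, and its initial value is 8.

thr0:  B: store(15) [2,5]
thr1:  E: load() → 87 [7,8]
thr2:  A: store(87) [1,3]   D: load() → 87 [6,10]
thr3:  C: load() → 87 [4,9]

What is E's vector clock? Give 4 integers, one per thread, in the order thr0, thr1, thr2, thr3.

invoked at 1, A has no predecessors; its own thr2 bump gives (0, 0, 1, 0)
invoked at 2, B has no predecessors; its own thr0 bump gives (1, 0, 0, 0)
C, invoked 4, takes VC(A)=(0, 0, 1, 0) under max, adds 1 for thr3 → (0, 0, 1, 1)
D, invoked 6, takes VC(A)=(0, 0, 1, 0) under max, adds 1 for thr2 → (0, 0, 2, 0)
E, invoked 7, takes VC(A)=(0, 0, 1, 0) under max, adds 1 for thr1 → (0, 1, 1, 0)
target: VC(E) = (0, 1, 1, 0)

(0, 1, 1, 0)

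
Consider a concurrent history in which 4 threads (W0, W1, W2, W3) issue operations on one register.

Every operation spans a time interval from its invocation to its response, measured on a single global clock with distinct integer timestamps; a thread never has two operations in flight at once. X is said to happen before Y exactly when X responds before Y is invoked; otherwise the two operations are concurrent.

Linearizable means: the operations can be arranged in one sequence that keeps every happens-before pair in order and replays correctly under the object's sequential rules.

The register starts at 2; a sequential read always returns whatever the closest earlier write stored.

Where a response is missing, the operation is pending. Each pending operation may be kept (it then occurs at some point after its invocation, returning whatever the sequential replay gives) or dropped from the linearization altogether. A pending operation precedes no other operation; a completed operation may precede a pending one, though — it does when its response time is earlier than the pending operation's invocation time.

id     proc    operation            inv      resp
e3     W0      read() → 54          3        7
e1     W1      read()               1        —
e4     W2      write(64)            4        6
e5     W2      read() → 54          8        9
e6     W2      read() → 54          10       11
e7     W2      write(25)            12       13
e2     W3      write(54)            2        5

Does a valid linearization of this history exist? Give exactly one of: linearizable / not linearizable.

a witness: e1, e4, e2, e3, e5, e6, e7
step 1: e1 read() (pending, included) — value 2
step 2: e4 write(64) — value 64
step 3: e2 write(54) — value 54
step 4: e3 read() → 54 — value 54
step 5: e5 read() → 54 — value 54
step 6: e6 read() → 54 — value 54
step 7: e7 write(25) — value 25

linearizable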